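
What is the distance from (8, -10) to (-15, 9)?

d = sqrt((-23)^2 + (19)^2) = sqrt(890)

sqrt(890)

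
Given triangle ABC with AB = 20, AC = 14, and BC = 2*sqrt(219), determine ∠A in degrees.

When all three sides of a triangle are known, the law of cosines can be rearranged to find any angle.
cos(C) = (a² + b² - c²) / (2ab) gives cos(A) = -1/2.
Taking the inverse cosine: A = 120°.

120°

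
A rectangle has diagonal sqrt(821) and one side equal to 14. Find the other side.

b = sqrt(d^2 - a^2) = sqrt(821 - 196) = sqrt(625) = 25

25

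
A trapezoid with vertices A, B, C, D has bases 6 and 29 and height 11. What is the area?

Area of a trapezoid = (base1 + base2) * height / 2
Area = (6 + 29) * 11 / 2
Area = 35 * 11 / 2
Area = 385 / 2
Area = 385/2

385/2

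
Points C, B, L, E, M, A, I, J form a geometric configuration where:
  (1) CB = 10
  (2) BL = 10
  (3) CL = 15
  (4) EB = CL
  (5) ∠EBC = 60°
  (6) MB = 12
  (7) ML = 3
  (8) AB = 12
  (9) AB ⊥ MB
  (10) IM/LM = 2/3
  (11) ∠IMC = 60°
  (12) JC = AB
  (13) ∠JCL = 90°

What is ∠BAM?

Step 1: By the law of cosines on triangle ABM: AM² = 12² + 12² − 2·12·12·cos(90°) = 288, so AM = 12·√2.
Step 2: By the inverse law of cosines on triangle BAM: cos(∠BAM) = (12² + (12·√2)² − 12²) / (2·12·12·√2) = 288/407.29 = 0.7071, so ∠BAM = 45°.

Therefore, the measure of angle ∠BAM = 45°.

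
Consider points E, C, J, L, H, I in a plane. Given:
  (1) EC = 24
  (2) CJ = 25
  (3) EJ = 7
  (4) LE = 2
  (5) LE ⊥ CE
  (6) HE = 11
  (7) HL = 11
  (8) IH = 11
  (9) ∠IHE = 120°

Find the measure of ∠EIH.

Step 1: By the law of cosines on triangle IHE: IE² = 11² + 11² − 2·11·11·cos(120°) = 363, so IE = 11·√3.
Step 2: By the inverse law of cosines on triangle EIH: cos(∠EIH) = ((11·√3)² + 11² − 11²) / (2·11·√3·11) = 363/419.16 = 0.866, so ∠EIH = 30°.

Therefore, the measure of angle ∠EIH = 30°.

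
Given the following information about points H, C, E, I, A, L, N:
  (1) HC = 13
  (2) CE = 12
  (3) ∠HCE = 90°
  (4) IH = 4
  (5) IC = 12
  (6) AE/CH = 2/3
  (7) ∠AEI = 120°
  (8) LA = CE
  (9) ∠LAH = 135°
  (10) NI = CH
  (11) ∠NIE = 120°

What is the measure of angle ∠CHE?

Step 1: By the law of cosines on triangle HCE: HE² = 13² + 12² − 2·13·12·cos(90°) = 313, so HE ≈ 17.69.
Step 2: By the inverse law of cosines on triangle CHE: cos(∠CHE) = (13² + 17.69² − 12²) / (2·13·17.69) = 338/459.99 = 0.7348, so ∠CHE = 42.71°.

Therefore, the measure of angle ∠CHE = 42.71°.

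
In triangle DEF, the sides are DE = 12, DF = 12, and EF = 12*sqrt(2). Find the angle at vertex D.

By the inverse law of cosines: cos(D) = (DE² + DF² - EF²) / (2 × DE × DF)
cos(D) = (12² + 12² - (12*sqrt(2))²) / (2 × 12 × 12)
cos(D) = (144 + 144 - (288)) / 288
cos(D) = 0
D = arccos(0) = 90°

90°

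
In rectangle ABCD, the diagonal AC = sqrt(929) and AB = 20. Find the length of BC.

The diagonal of a rectangle forms a right triangle with the two sides.
Rearranging the Pythagorean theorem: missing side = sqrt(d^2 - known^2).
= sqrt(929 - 400) = sqrt(529) = 23.

23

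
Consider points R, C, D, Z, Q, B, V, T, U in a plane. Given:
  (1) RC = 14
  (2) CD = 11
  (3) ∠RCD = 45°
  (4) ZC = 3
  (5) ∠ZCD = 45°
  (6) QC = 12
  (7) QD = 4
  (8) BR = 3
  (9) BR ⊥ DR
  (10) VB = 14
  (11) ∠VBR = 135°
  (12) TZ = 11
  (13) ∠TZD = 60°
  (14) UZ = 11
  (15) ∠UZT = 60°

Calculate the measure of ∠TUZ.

Step 1: By the law of cosines on triangle UZT: UT² = 11² + 11² − 2·11·11·cos(60°) = 121, so UT = 11.
Step 2: By the inverse law of cosines on triangle TUZ: cos(∠TUZ) = (11² + 11² − 11²) / (2·11·11) = 121/242 = 0.5, so ∠TUZ = 60°.

Therefore, the measure of angle ∠TUZ = 60°.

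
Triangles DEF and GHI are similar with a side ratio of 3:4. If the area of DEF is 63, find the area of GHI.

Area ratio = (3/4)^2 = 9/16. Area of GHI = 63 * 16/9 = 112.

112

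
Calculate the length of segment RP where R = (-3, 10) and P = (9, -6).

d = sqrt((12)^2 + (-16)^2) = sqrt(400) = 20

20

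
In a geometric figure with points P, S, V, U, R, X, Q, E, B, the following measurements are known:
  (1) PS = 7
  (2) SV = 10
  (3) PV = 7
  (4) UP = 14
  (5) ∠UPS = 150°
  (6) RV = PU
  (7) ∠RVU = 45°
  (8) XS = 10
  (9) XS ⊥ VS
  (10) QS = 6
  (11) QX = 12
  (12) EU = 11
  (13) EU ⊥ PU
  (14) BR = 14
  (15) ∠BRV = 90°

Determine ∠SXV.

Step 1: By the law of cosines on triangle XSV: XV² = 10² + 10² − 2·10·10·cos(90°) = 200, so XV = 10·√2.
Step 2: By the inverse law of cosines on triangle SXV: cos(∠SXV) = (10² + (10·√2)² − 10²) / (2·10·10·√2) = 200/282.84 = 0.7071, so ∠SXV = 45°.

Therefore, the measure of angle ∠SXV = 45°.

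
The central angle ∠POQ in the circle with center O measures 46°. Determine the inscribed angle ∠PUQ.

By the inscribed angle theorem, the inscribed angle is half the central angle.
Inscribed angle = 46° / 2 = 23°

23°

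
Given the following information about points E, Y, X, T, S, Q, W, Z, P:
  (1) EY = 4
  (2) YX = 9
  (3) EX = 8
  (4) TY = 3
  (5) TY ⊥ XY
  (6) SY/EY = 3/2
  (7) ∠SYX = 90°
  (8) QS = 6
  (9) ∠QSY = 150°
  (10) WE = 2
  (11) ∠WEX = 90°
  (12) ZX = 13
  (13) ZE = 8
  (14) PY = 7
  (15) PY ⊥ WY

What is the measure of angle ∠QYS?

From the given relations: SY = 3/2·EY = 3/2·4 = 6.
Step 1: By the law of cosines on triangle YSQ: YQ² = 6² + 6² − 2·6·6·cos(150°) = 134.35, so YQ ≈ 11.59.
Step 2: By the inverse law of cosines on triangle QYS: cos(∠QYS) = (11.59² + 6² − 6²) / (2·11.59·6) = 134.35/139.09 = 0.9659, so ∠QYS = 15°.

Therefore, the measure of angle ∠QYS = 15°.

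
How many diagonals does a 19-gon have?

Total line segments between 19 vertices = C(19,2) = 171.
Subtract the 19 sides: 171 - 19 = 152 diagonals.

152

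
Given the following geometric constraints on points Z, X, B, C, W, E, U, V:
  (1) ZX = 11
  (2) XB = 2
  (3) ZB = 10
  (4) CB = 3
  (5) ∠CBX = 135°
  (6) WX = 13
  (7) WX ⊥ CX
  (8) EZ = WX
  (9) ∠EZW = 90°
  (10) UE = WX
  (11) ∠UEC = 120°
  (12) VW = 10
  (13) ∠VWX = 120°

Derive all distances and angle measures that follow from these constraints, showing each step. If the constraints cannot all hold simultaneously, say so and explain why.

The constraints are consistent.

From the given relations:
  EZ = WX = 13
  UE = WX = 13

Step 1: From XB = 2, BC = 3, and ∠XBC = 135°, by the law of cosines:
  XC² = XB² + BC² - 2·XB·BC·cos(135°) = 4 + 9 + 8.485 = 21.49
  XC ≈ 4.64

Step 2: From XW = 13, WV = 10, and ∠XWV = 120°, by the law of cosines:
  XV² = XW² + WV² - 2·XW·WV·cos(120°) = 169 + 100 + 130 = 399
  XV ≈ 19.97

Step 3: From ZB = 10, ZX = 11, BX = 2, by the inverse law of cosines:
  cos(∠BZX) = (ZB² + ZX² - BX²) / (2·ZB·ZX)
  ∠BZX = 9.47°

Step 4: From XB = 2, XZ = 11, BZ = 10, by the inverse law of cosines:
  cos(∠BXZ) = (XB² + XZ² - BZ²) / (2·XB·XZ)
  ∠BXZ = 55.38°

Step 5: From BX = 2, BZ = 10, XZ = 11, by the inverse law of cosines:
  cos(∠XBZ) = (BX² + BZ² - XZ²) / (2·BX·BZ)
  ∠XBZ = 115.15°

Step 6: From CX = 4.64, XW = 13, and ∠CXW = 90°, by the law of cosines:
  CW² = CX² + XW² - 2·CX·XW·cos(90°) = 21.49 + 169 - 0 = 190.5
  CW ≈ 13.8

Step 7: From XB = 2, XC = 4.64, BC = 3, by the inverse law of cosines:
  cos(∠BXC) = (XB² + XC² - BC²) / (2·XB·XC)
  ∠BXC = 27.24°

Step 8: From XV = 19.97, XW = 13, VW = 10, by the inverse law of cosines:
  cos(∠VXW) = (XV² + XW² - VW²) / (2·XV·XW)
  ∠VXW = 25.69°

Step 9: From CB = 3, CX = 4.64, BX = 2, by the inverse law of cosines:
  cos(∠BCX) = (CB² + CX² - BX²) / (2·CB·CX)
  ∠BCX = 17.76°

Step 10: From VW = 10, VX = 19.97, WX = 13, by the inverse law of cosines:
  cos(∠WVX) = (VW² + VX² - WX²) / (2·VW·VX)
  ∠WVX = 34.31°

Step 11: From CW = 13.8, CX = 4.64, WX = 13, by the inverse law of cosines:
  cos(∠WCX) = (CW² + CX² - WX²) / (2·CW·CX)
  ∠WCX = 70.38°

Step 12: From WC = 13.8, WX = 13, CX = 4.64, by the inverse law of cosines:
  cos(∠CWX) = (WC² + WX² - CX²) / (2·WC·WX)
  ∠CWX = 19.62°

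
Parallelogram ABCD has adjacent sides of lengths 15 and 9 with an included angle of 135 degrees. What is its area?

The area of a parallelogram equals the product of two adjacent sides times the sine of the included angle.
This is because the height equals 9 * sin(135°) = 9*sqrt(2)/2.
Area = 15 * 9*sqrt(2)/2 = 135*sqrt(2)/2

135*sqrt(2)/2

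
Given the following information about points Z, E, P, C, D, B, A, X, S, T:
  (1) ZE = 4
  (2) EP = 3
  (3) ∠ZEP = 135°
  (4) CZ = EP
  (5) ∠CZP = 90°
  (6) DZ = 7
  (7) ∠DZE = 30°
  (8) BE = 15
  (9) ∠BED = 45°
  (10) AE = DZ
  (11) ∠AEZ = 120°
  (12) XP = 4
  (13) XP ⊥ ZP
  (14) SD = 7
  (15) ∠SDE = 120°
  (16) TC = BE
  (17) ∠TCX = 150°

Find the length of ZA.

From the given relations: AE = DZ = 7.
Step 1: By the law of cosines on triangle ZEA: ZA² = 4² + 7² − 2·4·7·cos(120°) = 93, so ZA = √93.

Therefore, the length of ZA = √93.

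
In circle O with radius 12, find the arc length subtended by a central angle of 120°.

Arc length = 2π(12)(1/3) = 8*pi

8*pi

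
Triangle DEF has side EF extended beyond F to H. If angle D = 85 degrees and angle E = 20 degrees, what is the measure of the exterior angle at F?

The interior angle at F is 180 - 85 - 20 = 75 degrees.
The exterior angle and interior angle at F are supplementary:
Exterior angle = 180 - 75 = 105 degrees.

105 degrees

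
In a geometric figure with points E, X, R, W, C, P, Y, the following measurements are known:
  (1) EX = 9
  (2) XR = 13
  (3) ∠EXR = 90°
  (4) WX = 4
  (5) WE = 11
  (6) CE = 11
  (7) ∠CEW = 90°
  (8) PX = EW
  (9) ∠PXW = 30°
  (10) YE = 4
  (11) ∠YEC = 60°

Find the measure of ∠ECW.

Step 1: By the law of cosines on triangle CEW: CW² = 11² + 11² − 2·11·11·cos(90°) = 242, so CW = 11·√2.
Step 2: By the inverse law of cosines on triangle ECW: cos(∠ECW) = (11² + (11·√2)² − 11²) / (2·11·11·√2) = 242/342.24 = 0.7071, so ∠ECW = 45°.

Therefore, the measure of angle ∠ECW = 45°.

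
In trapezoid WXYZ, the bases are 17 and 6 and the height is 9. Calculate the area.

Area of a trapezoid = (base1 + base2) * height / 2
Area = (17 + 6) * 9 / 2
Area = 23 * 9 / 2
Area = 207 / 2
Area = 207/2

207/2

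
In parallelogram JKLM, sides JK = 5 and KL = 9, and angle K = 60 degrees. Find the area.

Area = a * b * sin(theta)
Area = 5 * 9 * sin(60 degrees)
Area = 45 * sqrt(3)/2
Area = 45*sqrt(3)/2

45*sqrt(3)/2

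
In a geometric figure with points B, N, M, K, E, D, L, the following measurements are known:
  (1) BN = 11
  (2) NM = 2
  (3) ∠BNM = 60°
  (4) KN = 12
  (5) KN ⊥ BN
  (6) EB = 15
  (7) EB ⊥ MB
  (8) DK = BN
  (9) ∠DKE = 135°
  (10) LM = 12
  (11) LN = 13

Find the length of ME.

Step 1: By the law of cosines on triangle BNM: BM² = 11² + 2² − 2·11·2·cos(60°) = 103, so BM = √103.
Step 2: By the law of cosines on triangle MBE: ME² = √103² + 15² − 2·√103·15·cos(90°) = 328, so ME = 2·√82.

Therefore, the length of ME = 2·√82.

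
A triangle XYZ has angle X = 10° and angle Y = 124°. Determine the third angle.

By the triangle angle sum property, the three interior angles of any triangle add up to 180°.
We know angle X = 10° and angle Y = 124°, so their sum is 134°.
Therefore angle Z = 180° - 134° = 46°.

46 degrees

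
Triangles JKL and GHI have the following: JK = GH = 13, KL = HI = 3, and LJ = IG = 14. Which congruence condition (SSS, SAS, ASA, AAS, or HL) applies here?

The given information provides:
JK = GH = 13, KL = HI = 3, and LJ = IG = 14
This matches the SSS congruence theorem.
All three pairs of corresponding sides are equal (Side-Side-Side).

SSS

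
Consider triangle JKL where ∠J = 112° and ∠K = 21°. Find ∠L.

By the triangle angle sum property, the three interior angles of any triangle add up to 180°.
We know angle J = 112° and angle K = 21°, so their sum is 133°.
Therefore angle L = 180° - 133° = 47°.

47 degrees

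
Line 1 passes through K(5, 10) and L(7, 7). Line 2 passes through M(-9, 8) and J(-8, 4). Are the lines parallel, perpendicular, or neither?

Slope of line 1: m1 = (7 - 10)/(7 - 5) = -3/2 = -3/2
Slope of line 2: m2 = (4 - 8)/(-8 - -9) = -4/1 = -4
m1 != m2 (-3/2 != -4), so not parallel.
m1 * m2 = (-3/2) * (-4) = 6 != -1, so not perpendicular.
The lines are neither parallel nor perpendicular.

Neither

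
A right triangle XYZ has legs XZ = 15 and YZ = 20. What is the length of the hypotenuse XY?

By the Pythagorean theorem: XY^2 = XZ^2 + YZ^2
XY^2 = 15^2 + 20^2 = 225 + 400 = 625
XY = sqrt(625) = 25

25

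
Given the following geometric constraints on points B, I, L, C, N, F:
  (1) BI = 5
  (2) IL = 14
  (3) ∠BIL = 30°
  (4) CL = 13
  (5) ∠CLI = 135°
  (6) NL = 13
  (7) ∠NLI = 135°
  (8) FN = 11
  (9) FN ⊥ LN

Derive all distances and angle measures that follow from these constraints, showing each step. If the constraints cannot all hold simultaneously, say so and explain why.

The constraints are consistent.

Step 1: From BI = 5, IL = 14, and ∠BIL = 30°, by the law of cosines:
  BL² = BI² + IL² - 2·BI·IL·cos(30°) = 25 + 196 - 121.2 = 99.76
  BL ≈ 9.99

Step 2: From IL = 14, LC = 13, and ∠ILC = 135°, by the law of cosines:
  IC² = IL² + LC² - 2·IL·LC·cos(135°) = 196 + 169 + 257.4 = 622.4
  IC ≈ 24.95

Step 3: From IL = 14, LN = 13, and ∠ILN = 135°, by the law of cosines:
  IN² = IL² + LN² - 2·IL·LN·cos(135°) = 196 + 169 + 257.4 = 622.4
  IN ≈ 24.95

Step 4: From LN = 13, NF = 11, and ∠LNF = 90°, by the law of cosines:
  LF² = LN² + NF² - 2·LN·NF·cos(90°) = 169 + 121 - 0 = 290
  LF ≈ 17.03

Step 5: From BI = 5, BL = 9.99, IL = 14, by the inverse law of cosines:
  cos(∠IBL) = (BI² + BL² - IL²) / (2·BI·BL)
  ∠IBL = 135.5°

Step 6: From IC = 24.95, IL = 14, CL = 13, by the inverse law of cosines:
  cos(∠CIL) = (IC² + IL² - CL²) / (2·IC·IL)
  ∠CIL = 21.62°

Step 7: From IL = 14, IN = 24.95, LN = 13, by the inverse law of cosines:
  cos(∠LIN) = (IL² + IN² - LN²) / (2·IL·IN)
  ∠LIN = 21.62°

Step 8: From LB = 9.99, LI = 14, BI = 5, by the inverse law of cosines:
  cos(∠BLI) = (LB² + LI² - BI²) / (2·LB·LI)
  ∠BLI = 14.5°

Step 9: From LF = 17.03, LN = 13, FN = 11, by the inverse law of cosines:
  cos(∠FLN) = (LF² + LN² - FN²) / (2·LF·LN)
  ∠FLN = 40.24°

Step 10: From CI = 24.95, CL = 13, IL = 14, by the inverse law of cosines:
  cos(∠ICL) = (CI² + CL² - IL²) / (2·CI·CL)
  ∠ICL = 23.38°

Step 11: From NI = 24.95, NL = 13, IL = 14, by the inverse law of cosines:
  cos(∠INL) = (NI² + NL² - IL²) / (2·NI·NL)
  ∠INL = 23.38°

Step 12: From FL = 17.03, FN = 11, LN = 13, by the inverse law of cosines:
  cos(∠LFN) = (FL² + FN² - LN²) / (2·FL·FN)
  ∠LFN = 49.76°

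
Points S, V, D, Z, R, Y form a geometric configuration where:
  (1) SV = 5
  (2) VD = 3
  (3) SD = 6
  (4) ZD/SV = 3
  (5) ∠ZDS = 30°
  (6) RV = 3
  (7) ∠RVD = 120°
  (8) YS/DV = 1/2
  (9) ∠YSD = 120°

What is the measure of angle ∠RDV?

Step 1: By the law of cosines on triangle DVR: DR² = 3² + 3² − 2·3·3·cos(120°) = 27, so DR = 3·√3.
Step 2: By the inverse law of cosines on triangle RDV: cos(∠RDV) = ((3·√3)² + 3² − 3²) / (2·3·√3·3) = 27/31.18 = 0.866, so ∠RDV = 30°.

Therefore, the measure of angle ∠RDV = 30°.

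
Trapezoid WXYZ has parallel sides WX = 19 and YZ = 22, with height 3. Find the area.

Area = (19 + 22) * 3 / 2 = 123 / 2 = 123/2

123/2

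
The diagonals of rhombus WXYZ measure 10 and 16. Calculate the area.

Area of a rhombus = (d1 * d2) / 2
Area = (10 * 16) / 2
Area = 160 / 2
Area = 80

80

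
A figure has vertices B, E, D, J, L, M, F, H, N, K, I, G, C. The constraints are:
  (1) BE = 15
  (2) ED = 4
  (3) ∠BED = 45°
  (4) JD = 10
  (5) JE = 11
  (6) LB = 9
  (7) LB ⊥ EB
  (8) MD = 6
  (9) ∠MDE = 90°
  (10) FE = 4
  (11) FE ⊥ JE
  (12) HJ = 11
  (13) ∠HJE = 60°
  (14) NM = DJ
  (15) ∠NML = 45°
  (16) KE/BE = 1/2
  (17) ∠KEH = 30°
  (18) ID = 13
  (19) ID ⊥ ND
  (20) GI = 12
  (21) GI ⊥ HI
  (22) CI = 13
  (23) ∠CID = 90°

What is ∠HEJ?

Step 1: By the law of cosines on triangle EJH: EH² = 11² + 11² − 2·11·11·cos(60°) = 121, so EH = 11.
Step 2: By the inverse law of cosines on triangle HEJ: cos(∠HEJ) = (11² + 11² − 11²) / (2·11·11) = 121/242 = 0.5, so ∠HEJ = 60°.

Therefore, the measure of angle ∠HEJ = 60°.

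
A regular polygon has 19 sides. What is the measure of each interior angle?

Each interior angle of a regular n-gon is (n - 2) * 180 / n.
For n = 19: (19 - 2) * 180 / 19 = 3060/19 = 3060/19 degrees.

3060/19 degrees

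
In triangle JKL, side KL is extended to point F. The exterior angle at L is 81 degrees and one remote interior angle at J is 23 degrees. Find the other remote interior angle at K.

By the exterior angle theorem: exterior angle = sum of remote interior angles.
81 = 23 + angle K
angle K = 81 - 23 = 58 degrees

58 degrees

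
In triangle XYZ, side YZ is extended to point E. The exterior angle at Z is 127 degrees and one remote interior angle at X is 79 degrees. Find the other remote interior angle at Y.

The exterior angle theorem states that an exterior angle equals the sum of the two non-adjacent interior angles.
So 127 = 79 + angle Y, which gives angle Y = 127 - 79 = 48 degrees.

48 degrees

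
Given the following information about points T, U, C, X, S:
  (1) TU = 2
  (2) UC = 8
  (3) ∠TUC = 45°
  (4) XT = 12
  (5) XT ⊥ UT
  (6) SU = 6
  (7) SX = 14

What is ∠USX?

Step 1: By the law of cosines on triangle UTX: UX² = 2² + 12² − 2·2·12·cos(90°) = 148, so UX = 2·√37.
Step 2: By the inverse law of cosines on triangle USX: cos(∠USX) = (6² + 14² − (2·√37)²) / (2·6·14) = 84/168 = 0.5, so ∠USX = 60°.

Therefore, the measure of angle ∠USX = 60°.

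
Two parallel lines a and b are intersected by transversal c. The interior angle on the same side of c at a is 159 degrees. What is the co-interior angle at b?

Co-interior (same-side interior) angles are between the parallel lines on the same side of the transversal.
Unlike corresponding or alternate interior angles, they are supplementary rather than equal.
So the angle = 180 - 159 = 21 degrees.

21 degrees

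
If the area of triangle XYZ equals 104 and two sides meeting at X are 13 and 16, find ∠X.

sin(C) = 2 * 104 / (13 * 16) = 1, so C = arcsin(1) = 90°.

90°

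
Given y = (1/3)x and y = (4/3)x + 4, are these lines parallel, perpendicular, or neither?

Slope of line 1: m1 = 1/3
Slope of line 2: m2 = 4/3
For parallel lines we need equal slopes: 1/3 != 4/3.
For perpendicular lines we need m1*m2 = -1: (1/3)(4/3) = 4/9 != -1.
Since neither condition holds, the lines are neither parallel nor perpendicular.

Neither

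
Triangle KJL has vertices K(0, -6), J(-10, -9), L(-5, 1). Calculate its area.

Shoelace: Area = (1/2)|0(-9-1) + -10(1--6) + -5(-6--9)| = (1/2)(85) = 85/2

85/2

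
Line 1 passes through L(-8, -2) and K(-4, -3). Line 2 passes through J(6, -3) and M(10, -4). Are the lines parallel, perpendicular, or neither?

Slope of line 1: m1 = (-3 - -2)/(-4 - -8) = -1/4 = -1/4
Slope of line 2: m2 = (-4 - -3)/(10 - 6) = -1/4 = -1/4
Since m1 = m2 = -1/4, the lines are parallel.

Parallel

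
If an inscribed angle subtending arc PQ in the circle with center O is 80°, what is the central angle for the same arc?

By the inscribed angle theorem, the central angle is twice the inscribed angle.
Central angle = 2 × 80° = 160°

160°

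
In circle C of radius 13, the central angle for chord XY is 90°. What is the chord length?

Drop a perpendicular from the center to the chord, bisecting both the chord and the central angle.
Each half-chord = r sin(θ/2) = 13 sin(45°).
The full chord = 2 × 13 × sin(45°) = 13*sqrt(2).

13*sqrt(2)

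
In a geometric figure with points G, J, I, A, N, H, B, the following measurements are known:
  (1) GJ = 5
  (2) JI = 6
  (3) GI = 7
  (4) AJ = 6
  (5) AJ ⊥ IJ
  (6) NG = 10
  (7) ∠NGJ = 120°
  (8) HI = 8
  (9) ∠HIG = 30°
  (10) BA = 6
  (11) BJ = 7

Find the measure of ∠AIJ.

Step 1: By the law of cosines on triangle IJA: IA² = 6² + 6² − 2·6·6·cos(90°) = 72, so IA = 6·√2.
Step 2: By the inverse law of cosines on triangle AIJ: cos(∠AIJ) = ((6·√2)² + 6² − 6²) / (2·6·√2·6) = 72/101.82 = 0.7071, so ∠AIJ = 45°.

Therefore, the measure of angle ∠AIJ = 45°.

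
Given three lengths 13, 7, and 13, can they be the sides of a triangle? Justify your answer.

Yes.
The triangle inequality requires that the sum of any two sides exceeds the third.
Here 7 + 13 = 20 > 13, so the condition is met.

Yes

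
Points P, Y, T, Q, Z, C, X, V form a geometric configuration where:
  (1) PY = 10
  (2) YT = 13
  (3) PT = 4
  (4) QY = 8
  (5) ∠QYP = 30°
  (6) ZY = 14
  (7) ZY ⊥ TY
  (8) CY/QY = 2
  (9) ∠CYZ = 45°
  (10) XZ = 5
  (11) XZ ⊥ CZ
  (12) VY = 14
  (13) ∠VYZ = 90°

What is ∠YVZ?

Step 1: By the law of cosines on triangle VYZ: VZ² = 14² + 14² − 2·14·14·cos(90°) = 392, so VZ = 14·√2.
Step 2: By the inverse law of cosines on triangle YVZ: cos(∠YVZ) = (14² + (14·√2)² − 14²) / (2·14·14·√2) = 392/554.37 = 0.7071, so ∠YVZ = 45°.

Therefore, the measure of angle ∠YVZ = 45°.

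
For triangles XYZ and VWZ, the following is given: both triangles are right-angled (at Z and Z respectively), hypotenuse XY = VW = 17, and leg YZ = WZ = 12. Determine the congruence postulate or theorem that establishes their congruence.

Consider the given information: both triangles are right-angled (at Z and Z respectively), hypotenuse XY = VW = 17, and leg YZ = WZ = 12
This is not SSS or SAS: SSS requires all three pairs of sides, but we don't have that. SAS requires two sides and the included angle between them.
The correct criterion is HL. The hypotenuse and one leg of two right triangles are equal (Hypotenuse-Leg).

HL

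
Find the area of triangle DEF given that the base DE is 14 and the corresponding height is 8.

Area = (1/2)(14)(8) = 56

56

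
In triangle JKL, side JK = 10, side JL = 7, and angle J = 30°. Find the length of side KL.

By the law of cosines: KL^2 = JK^2 + JL^2 - 2*JK*JL*cos(J)
KL^2 = 10^2 + 7^2 - 2*10*7*cos(30°)
KL^2 = 100 + 49 - 140*(sqrt(3)/2)
KL^2 = 149 - 70*sqrt(3)
KL = sqrt(149 - 70*sqrt(3))

sqrt(149 - 70*sqrt(3))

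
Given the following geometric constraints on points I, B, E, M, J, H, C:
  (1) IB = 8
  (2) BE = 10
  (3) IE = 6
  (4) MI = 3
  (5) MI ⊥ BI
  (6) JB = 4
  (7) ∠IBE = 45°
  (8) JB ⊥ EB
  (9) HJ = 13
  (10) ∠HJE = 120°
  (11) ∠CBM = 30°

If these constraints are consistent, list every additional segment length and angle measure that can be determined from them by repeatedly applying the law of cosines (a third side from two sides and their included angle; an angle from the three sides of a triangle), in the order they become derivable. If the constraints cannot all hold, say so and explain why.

These constraints are not satisfiable: (1), (2) and (3) fix all three sides of triangle IBE, so by the law of cosines cos(∠IBE) = (8² + 10² − 6²) / (2·8·10) = 0.8000, i.e. ∠IBE ≈ 36.87°, which contradicts (7) ∠IBE = 45°. No planar figure meets all of them, so nothing further can be derived.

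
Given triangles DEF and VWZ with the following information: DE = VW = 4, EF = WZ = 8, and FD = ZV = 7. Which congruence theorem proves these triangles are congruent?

The given information matches SSS: All three pairs of corresponding sides are equal (Side-Side-Side).

SSS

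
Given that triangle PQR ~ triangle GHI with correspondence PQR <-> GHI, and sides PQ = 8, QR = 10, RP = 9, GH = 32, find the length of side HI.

k = 32/8 = 4. HI = 4 * 10 = 40.

40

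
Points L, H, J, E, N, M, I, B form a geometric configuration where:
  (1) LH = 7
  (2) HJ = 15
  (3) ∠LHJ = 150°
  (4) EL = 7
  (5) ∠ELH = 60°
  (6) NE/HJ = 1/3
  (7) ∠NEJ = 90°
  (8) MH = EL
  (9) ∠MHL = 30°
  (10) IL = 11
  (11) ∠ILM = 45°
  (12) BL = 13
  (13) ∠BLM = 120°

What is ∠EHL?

Step 1: By the law of cosines on triangle HLE: HE² = 7² + 7² − 2·7·7·cos(60°) = 49, so HE = 7.
Step 2: By the inverse law of cosines on triangle EHL: cos(∠EHL) = (7² + 7² − 7²) / (2·7·7) = 49/98 = 0.5, so ∠EHL = 60°.

Therefore, the measure of angle ∠EHL = 60°.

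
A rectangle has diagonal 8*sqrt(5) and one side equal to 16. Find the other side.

Using the Pythagorean theorem: d^2 = a^2 + b^2
b^2 = d^2 - a^2
b^2 = 320 - 256
b^2 = 64
b = sqrt(64) = 8

8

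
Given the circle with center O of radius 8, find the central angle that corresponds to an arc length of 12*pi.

θ = 360 × 12*pi / (2π × 8) = 270° (rearranging arc length formula).

270°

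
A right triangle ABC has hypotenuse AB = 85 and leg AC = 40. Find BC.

Rearranging the Pythagorean theorem to solve for the unknown leg:
leg^2 = hypotenuse^2 - known_leg^2 = 7225 - 1600 = 5625
leg = sqrt(5625) = 75.

75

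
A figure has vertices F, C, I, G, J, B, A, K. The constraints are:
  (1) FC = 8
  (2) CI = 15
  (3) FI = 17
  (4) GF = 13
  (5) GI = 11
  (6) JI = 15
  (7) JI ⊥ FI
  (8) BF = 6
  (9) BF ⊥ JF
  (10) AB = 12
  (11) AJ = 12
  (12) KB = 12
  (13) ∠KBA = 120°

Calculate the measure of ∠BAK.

Step 1: By the law of cosines on triangle ABK: AK² = 12² + 12² − 2·12·12·cos(120°) = 432, so AK = 12·√3.
Step 2: By the inverse law of cosines on triangle BAK: cos(∠BAK) = (12² + (12·√3)² − 12²) / (2·12·12·√3) = 432/498.83 = 0.866, so ∠BAK = 30°.

Therefore, the measure of angle ∠BAK = 30°.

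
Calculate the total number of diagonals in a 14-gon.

The number of diagonals in an n-gon is n(n - 3)/2.
For n = 14: 14(14 - 3)/2 = 14 × 11 / 2 = 77.

77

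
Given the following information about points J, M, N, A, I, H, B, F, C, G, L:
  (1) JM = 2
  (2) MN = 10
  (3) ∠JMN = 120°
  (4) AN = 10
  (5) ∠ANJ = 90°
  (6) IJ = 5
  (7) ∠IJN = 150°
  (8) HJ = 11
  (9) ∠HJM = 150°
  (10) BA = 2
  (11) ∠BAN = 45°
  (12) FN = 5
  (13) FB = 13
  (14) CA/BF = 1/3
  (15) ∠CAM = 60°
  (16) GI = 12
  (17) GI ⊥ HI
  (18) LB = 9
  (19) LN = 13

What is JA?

Step 1: By the law of cosines on triangle JMN: JN² = 2² + 10² − 2·2·10·cos(120°) = 124, so JN = 2·√31.
Step 2: By the law of cosines on triangle JNA: JA² = (2·√31)² + 10² − 2·2·√31·10·cos(90°) = 224, so JA = 4·√14.

Therefore, the length of JA = 4·√14.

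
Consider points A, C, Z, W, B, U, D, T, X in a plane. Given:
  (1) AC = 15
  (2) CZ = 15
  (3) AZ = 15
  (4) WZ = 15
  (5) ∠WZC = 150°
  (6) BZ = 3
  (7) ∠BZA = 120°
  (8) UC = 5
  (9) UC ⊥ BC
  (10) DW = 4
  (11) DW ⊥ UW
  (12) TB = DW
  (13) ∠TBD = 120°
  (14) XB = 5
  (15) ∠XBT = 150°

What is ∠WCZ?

Step 1: By the law of cosines on triangle CZW: CW² = 15² + 15² − 2·15·15·cos(150°) = 839.71, so CW ≈ 28.98.
Step 2: By the inverse law of cosines on triangle WCZ: cos(∠WCZ) = (28.98² + 15² − 15²) / (2·28.98·15) = 839.71/869.33 = 0.9659, so ∠WCZ = 15°.

Therefore, the measure of angle ∠WCZ = 15°.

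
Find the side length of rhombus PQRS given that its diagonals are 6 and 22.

The diagonals of a rhombus bisect each other at right angles.
Half-diagonals: 6/2 = 3 and 22/2 = 11
side = sqrt(3^2 + 11^2)
side = sqrt(9 + 121)
side = sqrt(130)

sqrt(130)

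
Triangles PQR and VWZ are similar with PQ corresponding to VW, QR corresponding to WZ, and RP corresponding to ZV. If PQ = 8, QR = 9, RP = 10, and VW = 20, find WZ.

Similar triangles have proportional sides. Setting up the proportion:
VW / PQ = WZ / QR
20 / 8 = WZ / 9
WZ = 9 * 20 / 8 = 45/2.

45/2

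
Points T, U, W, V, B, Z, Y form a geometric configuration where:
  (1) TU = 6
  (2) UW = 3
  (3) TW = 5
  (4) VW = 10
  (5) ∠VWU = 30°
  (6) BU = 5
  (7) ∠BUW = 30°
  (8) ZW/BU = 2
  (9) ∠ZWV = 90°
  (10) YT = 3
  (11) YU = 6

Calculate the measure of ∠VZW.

From the given relations: ZW = 2·BU = 2·5 = 10.
Step 1: By the law of cosines on triangle ZWV: ZV² = 10² + 10² − 2·10·10·cos(90°) = 200, so ZV = 10·√2.
Step 2: By the inverse law of cosines on triangle VZW: cos(∠VZW) = ((10·√2)² + 10² − 10²) / (2·10·√2·10) = 200/282.84 = 0.7071, so ∠VZW = 45°.

Therefore, the measure of angle ∠VZW = 45°.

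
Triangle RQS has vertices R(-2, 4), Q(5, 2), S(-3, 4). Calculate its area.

Shoelace: Area = (1/2)|-2(2-4) + 5(4-4) + -3(4-2)| = (1/2)(2) = 1

1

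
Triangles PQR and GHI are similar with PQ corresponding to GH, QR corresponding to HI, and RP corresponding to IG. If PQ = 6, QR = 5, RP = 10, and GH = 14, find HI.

Similar triangles have proportional sides. Setting up the proportion:
GH / PQ = HI / QR
14 / 6 = HI / 5
HI = 5 * 14 / 6 = 35/3.

35/3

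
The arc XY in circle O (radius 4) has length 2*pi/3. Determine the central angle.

Arc length L = 2πr × θ/360, so θ = 360L / (2πr).
θ = 360 × 2*pi/3 / (2π × 4)
θ = 30°
θ = 30°

30°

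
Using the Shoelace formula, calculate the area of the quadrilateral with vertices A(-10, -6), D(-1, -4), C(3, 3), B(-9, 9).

The Shoelace formula works by pairing each vertex with the next (cycling back to the first).
For each pair, compute x_i*y_(i+1) - x_(i+1)*y_i:
  (-10*-4 - -1*-6) = 34
  (-1*3 - 3*-4) = 9
  (3*9 - -9*3) = 54
  (-9*-6 - -10*9) = 144
Taking half the absolute value of the total: Area = (1/2)(241) = 241/2.

241/2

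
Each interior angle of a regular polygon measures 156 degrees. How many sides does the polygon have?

The exterior angle is the supplement of the interior angle: 180 - 156 = 24 degrees.
Since the exterior angles of any convex polygon sum to 360 degrees, the number of sides is 360 / 24 = 15.

15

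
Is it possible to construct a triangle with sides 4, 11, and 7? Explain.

No.
The triangle inequality is violated: 4 + 7 = 11 ≤ 11.
These lengths cannot form a triangle.

No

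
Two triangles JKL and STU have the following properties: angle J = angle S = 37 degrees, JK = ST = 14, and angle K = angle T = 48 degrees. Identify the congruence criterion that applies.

The given information matches ASA: Two pairs of corresponding angles and the included side are equal (Angle-Side-Angle).

ASA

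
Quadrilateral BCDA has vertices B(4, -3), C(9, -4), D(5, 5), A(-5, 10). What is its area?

The Shoelace formula works by pairing each vertex with the next (cycling back to the first).
For each pair, compute x_i*y_(i+1) - x_(i+1)*y_i:
  (4*-4 - 9*-3) = 11
  (9*5 - 5*-4) = 65
  (5*10 - -5*5) = 75
  (-5*-3 - 4*10) = -25
Taking half the absolute value of the total: Area = (1/2)(126) = 63.

63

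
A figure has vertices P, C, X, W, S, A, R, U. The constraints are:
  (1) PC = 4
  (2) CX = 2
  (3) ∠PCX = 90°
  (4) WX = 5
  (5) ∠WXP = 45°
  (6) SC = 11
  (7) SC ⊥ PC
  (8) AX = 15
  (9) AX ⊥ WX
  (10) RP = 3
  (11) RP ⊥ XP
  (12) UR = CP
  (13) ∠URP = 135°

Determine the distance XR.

Step 1: By the law of cosines on triangle XCP: XP² = 2² + 4² − 2·2·4·cos(90°) = 20, so XP = 2·√5.
Step 2: By the law of cosines on triangle XPR: XR² = (2·√5)² + 3² − 2·2·√5·3·cos(90°) = 29, so XR = √29.

Therefore, the length of XR = √29.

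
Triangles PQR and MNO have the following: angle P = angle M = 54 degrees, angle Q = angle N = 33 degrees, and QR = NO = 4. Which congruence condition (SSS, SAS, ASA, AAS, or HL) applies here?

Consider the given information: angle P = angle M = 54 degrees, angle Q = angle N = 33 degrees, and QR = NO = 4
This is not SSS or SAS: SSS requires all three pairs of sides, but we don't have that. SAS requires two sides and the included angle between them.
The correct criterion is AAS. Two pairs of corresponding angles and a non-included side are equal (Angle-Angle-Side).

AAS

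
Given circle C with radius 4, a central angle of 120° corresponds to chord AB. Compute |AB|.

Drop a perpendicular from the center to the chord, bisecting both the chord and the central angle.
Each half-chord = r sin(θ/2) = 4 sin(60°).
The full chord = 2 × 4 × sin(60°) = 4*sqrt(3).

4*sqrt(3)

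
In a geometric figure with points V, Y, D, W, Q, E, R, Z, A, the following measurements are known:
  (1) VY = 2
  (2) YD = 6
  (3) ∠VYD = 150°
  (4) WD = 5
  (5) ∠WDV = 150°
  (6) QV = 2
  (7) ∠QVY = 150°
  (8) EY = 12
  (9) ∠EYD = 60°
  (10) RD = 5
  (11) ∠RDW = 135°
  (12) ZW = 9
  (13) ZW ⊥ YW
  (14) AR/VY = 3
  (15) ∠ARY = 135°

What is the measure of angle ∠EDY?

Step 1: By the law of cosines on triangle DYE: DE² = 6² + 12² − 2·6·12·cos(60°) = 108, so DE = 6·√3.
Step 2: By the inverse law of cosines on triangle EDY: cos(∠EDY) = ((6·√3)² + 6² − 12²) / (2·6·√3·6) = 0/124.71 = 0, so ∠EDY = 90°.

Therefore, the measure of angle ∠EDY = 90°.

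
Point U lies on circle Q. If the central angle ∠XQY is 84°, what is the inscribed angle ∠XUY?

An inscribed angle intercepts an arc from a point on the circle, while the central angle intercepts the same arc from the center.
The inscribed angle is always half the central angle: 84° / 2 = 42°.

42°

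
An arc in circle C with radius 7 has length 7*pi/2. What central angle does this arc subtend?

Arc length L = 2πr × θ/360, so θ = 360L / (2πr).
θ = 360 × 7*pi/2 / (2π × 7)
θ = 90°
θ = 90°

90°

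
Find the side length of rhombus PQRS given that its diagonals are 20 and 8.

Half-diagonals are 10 and 4. side = sqrt(10^2 + 4^2) = sqrt(116) = 2*sqrt(29)

2*sqrt(29)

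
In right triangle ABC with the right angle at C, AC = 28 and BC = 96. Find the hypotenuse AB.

By the Pythagorean theorem: AB^2 = AC^2 + BC^2
AB^2 = 28^2 + 96^2 = 784 + 9216 = 10000
AB = sqrt(10000) = 100

100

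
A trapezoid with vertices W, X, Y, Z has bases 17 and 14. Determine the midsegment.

The midsegment of a trapezoid = (base1 + base2) / 2
midsegment = (17 + 14) / 2
midsegment = 31 / 2
midsegment = 31/2

31/2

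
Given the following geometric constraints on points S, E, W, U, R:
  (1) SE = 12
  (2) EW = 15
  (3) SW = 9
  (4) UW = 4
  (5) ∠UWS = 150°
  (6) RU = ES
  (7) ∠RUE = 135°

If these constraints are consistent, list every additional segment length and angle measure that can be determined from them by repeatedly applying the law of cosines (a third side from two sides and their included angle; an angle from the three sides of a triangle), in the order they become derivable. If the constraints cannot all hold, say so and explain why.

The constraints are consistent. Derivable facts, in order:
After 1 step:
- SU ≈ 12.62
- ∠ESW = 90°
- ∠EWS = 53.13°
- ∠SEW = 36.87°
After 2 steps:
- ∠SUW = 20.88°
- ∠USW = 9.12°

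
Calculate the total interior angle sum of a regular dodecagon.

The sum of interior angles of an n-sided polygon is (n - 2) * 180.
For n = 12: (12 - 2) * 180 = 10 * 180 = 1800 degrees.

1800 degrees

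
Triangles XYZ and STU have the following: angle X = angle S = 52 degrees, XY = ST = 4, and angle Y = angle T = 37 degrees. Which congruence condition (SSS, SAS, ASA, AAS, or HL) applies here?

The given information matches ASA: Two pairs of corresponding angles and the included side are equal (Angle-Side-Angle).

ASA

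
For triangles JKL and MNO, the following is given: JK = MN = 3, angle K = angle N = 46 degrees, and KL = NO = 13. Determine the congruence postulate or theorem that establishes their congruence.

The given information matches SAS: Two pairs of corresponding sides and the included angle are equal (Side-Angle-Side).

SAS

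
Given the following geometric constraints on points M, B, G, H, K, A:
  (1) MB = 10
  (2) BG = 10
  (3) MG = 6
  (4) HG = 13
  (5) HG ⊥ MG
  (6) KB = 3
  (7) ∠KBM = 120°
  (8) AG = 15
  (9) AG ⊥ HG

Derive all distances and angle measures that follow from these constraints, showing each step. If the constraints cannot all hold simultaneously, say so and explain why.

The constraints are consistent.

Step 1: From MG = 6, GH = 13, and ∠MGH = 90°, by the law of cosines:
  MH² = MG² + GH² - 2·MG·GH·cos(90°) = 36 + 169 - 0 = 205
  MH ≈ 14.32

Step 2: From MB = 10, BK = 3, and ∠MBK = 120°, by the law of cosines:
  MK² = MB² + BK² - 2·MB·BK·cos(120°) = 100 + 9 + 30 = 139
  MK = √139

Step 3: From HG = 13, GA = 15, and ∠HGA = 90°, by the law of cosines:
  HA² = HG² + GA² - 2·HG·GA·cos(90°) = 169 + 225 - 0 = 394
  HA ≈ 19.85

Step 4: From MB = 10, MG = 6, BG = 10, by the inverse law of cosines:
  cos(∠BMG) = (MB² + MG² - BG²) / (2·MB·MG)
  ∠BMG = 72.54°

Step 5: From BG = 10, BM = 10, GM = 6, by the inverse law of cosines:
  cos(∠GBM) = (BG² + BM² - GM²) / (2·BG·BM)
  ∠GBM = 34.92°

Step 6: From GB = 10, GM = 6, BM = 10, by the inverse law of cosines:
  cos(∠BGM) = (GB² + GM² - BM²) / (2·GB·GM)
  ∠BGM = 72.54°

Step 7: From MB = 10, MK = √139, BK = 3, by the inverse law of cosines:
  cos(∠BMK) = (MB² + MK² - BK²) / (2·MB·MK)
  ∠BMK = 12.73°

Step 8: From MG = 6, MH = 14.32, GH = 13, by the inverse law of cosines:
  cos(∠GMH) = (MG² + MH² - GH²) / (2·MG·MH)
  ∠GMH = 65.22°

Step 9: From HA = 19.85, HG = 13, AG = 15, by the inverse law of cosines:
  cos(∠AHG) = (HA² + HG² - AG²) / (2·HA·HG)
  ∠AHG = 49.09°

Step 10: From HG = 13, HM = 14.32, GM = 6, by the inverse law of cosines:
  cos(∠GHM) = (HG² + HM² - GM²) / (2·HG·HM)
  ∠GHM = 24.78°

Step 11: From KB = 3, KM = √139, BM = 10, by the inverse law of cosines:
  cos(∠BKM) = (KB² + KM² - BM²) / (2·KB·KM)
  ∠BKM = 47.27°

Step 12: From AG = 15, AH = 19.85, GH = 13, by the inverse law of cosines:
  cos(∠GAH) = (AG² + AH² - GH²) / (2·AG·AH)
  ∠GAH = 40.91°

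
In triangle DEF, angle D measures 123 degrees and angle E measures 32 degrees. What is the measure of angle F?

Let angle F = x. Then 123 + 32 + x = 180.
x = 180 - 155 = 25 degrees.

25 degrees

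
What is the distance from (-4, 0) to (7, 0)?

The horizontal distance is |7 - -4| = 11 and the vertical distance is |0 - 0| = 0.
By the Pythagorean theorem, d = sqrt(11^2 + 0^2) = sqrt(121) = 11.

11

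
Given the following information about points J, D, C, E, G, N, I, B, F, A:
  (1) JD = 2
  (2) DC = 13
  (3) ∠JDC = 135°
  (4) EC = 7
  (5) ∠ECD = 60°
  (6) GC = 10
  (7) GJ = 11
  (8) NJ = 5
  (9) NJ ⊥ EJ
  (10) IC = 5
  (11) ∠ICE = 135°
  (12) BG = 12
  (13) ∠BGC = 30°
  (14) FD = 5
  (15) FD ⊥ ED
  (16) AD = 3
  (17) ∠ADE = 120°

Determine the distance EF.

Step 1: By the law of cosines on triangle ECD: ED² = 7² + 13² − 2·7·13·cos(60°) = 127, so ED = √127.
Step 2: By the law of cosines on triangle EDF: EF² = √127² + 5² − 2·√127·5·cos(90°) = 152, so EF = 2·√38.

Therefore, the length of EF = 2·√38.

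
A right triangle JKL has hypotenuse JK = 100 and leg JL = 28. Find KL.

By the Pythagorean theorem: KL^2 = JK^2 - JL^2
KL^2 = 100^2 - 28^2 = 10000 - 784 = 9216
KL = sqrt(9216) = 96

96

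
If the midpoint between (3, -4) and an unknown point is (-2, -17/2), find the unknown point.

Using the midpoint formula: M = ((x1 + x2)/2, (y1 + y2)/2)
We know M = (-2, -17/2) and C = (3, -4)
For x: -2 = (3 + x2)/2, so x2 = 2*-2 - 3 = -7
For y: -17/2 = (-4 + y2)/2, so y2 = 2*-17/2 - -4 = -13
D = (-7, -13)

(-7, -13)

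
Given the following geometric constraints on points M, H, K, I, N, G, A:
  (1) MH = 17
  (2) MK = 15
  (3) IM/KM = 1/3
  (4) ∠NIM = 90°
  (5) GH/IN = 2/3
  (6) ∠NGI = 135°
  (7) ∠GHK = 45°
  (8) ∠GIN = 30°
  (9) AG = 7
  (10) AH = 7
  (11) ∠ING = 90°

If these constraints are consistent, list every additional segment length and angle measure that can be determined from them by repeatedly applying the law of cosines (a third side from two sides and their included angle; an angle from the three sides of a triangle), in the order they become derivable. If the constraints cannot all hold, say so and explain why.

These constraints are not satisfiable: (6), (8) and (11) are the three interior angles of triangle NGI, which must sum to 180°, but 135° + 30° + 90° = 255°. No planar figure meets all of them, so nothing further can be derived.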